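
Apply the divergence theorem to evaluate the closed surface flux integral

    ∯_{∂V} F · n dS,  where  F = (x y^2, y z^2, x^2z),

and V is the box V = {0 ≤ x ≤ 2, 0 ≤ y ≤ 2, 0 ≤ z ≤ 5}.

By the divergence theorem,

    ∯_{∂V} F · n dS = ∭_V (∇ · F) dV.

Compute the divergence:
    ∇ · F = ∂F_x/∂x + ∂F_y/∂y + ∂F_z/∂z = y^2 + z^2 + x^2 = x^2 + y^2 + z^2.

V is a rectangular box, so dV = dx dy dz with 0 ≤ x ≤ 2, 0 ≤ y ≤ 2, 0 ≤ z ≤ 5.

Integrate (x^2 + y^2 + z^2) over V as an iterated integral:

    ∭_V (∇·F) dV = ∫_0^{2} ∫_0^{2} ∫_0^{5} (x^2 + y^2 + z^2) dz dy dx.

Inner (z from 0 to 5): 5x^2 + 5y^2 + 125/3.
Middle (y from 0 to 2): 10x^2 + 290/3.
Outer (x from 0 to 2): 220.

Therefore ∯_{∂V} F · n dS = 220.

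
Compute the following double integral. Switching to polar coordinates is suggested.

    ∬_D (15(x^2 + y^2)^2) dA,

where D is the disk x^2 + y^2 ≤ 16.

The region D is 0 ≤ r ≤ 4, 0 ≤ θ ≤ 2π in polar coordinates, where x = r cos(θ), y = r sin(θ), and dA = r dr dθ.

Under the substitution, the integrand becomes 15r^4, so

    ∬_D (15(x^2 + y^2)^2) dA = ∫_{0}^{2π} ∫_{0}^{4} (15r^4) · r dr dθ.

Inner integral (in r): ∫_{0}^{4} (15r^4) · r dr = 10240.

Outer integral (in θ): ∫_{0}^{2π} (10240) dθ = 20480π.

Therefore ∬_D (15(x^2 + y^2)^2) dA = 20480π.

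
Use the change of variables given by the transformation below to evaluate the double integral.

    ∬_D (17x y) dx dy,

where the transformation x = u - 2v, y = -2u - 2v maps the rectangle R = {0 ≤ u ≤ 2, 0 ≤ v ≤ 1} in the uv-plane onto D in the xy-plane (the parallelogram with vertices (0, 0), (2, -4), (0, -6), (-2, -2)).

Compute the Jacobian determinant of (x, y) with respect to (u, v):

    ∂(x,y)/∂(u,v) = | 1  -2 | = (1)(-2) - (-2)(-2) = -6.
                   | -2  -2 |

Its absolute value is |J| = 6 (the area scaling factor).

Substituting x = u - 2v, y = -2u - 2v into the integrand,

    17x y → -34u^2 + 34u v + 68v^2,

so the integral becomes

    ∬_R (-34u^2 + 34u v + 68v^2) · |J| du dv = ∫_0^2 ∫_0^1 (-204u^2 + 204u v + 408v^2) dv du.

Inner (v): -204u^2 + 102u + 136.
Outer (u): -68.

Therefore ∬_D (17x y) dx dy = -68.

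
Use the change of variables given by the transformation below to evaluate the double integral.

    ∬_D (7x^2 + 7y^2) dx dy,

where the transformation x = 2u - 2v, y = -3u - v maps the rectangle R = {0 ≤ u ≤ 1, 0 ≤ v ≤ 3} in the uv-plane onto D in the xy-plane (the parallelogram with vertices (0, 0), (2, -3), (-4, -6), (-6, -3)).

Compute the Jacobian determinant of (x, y) with respect to (u, v):

    ∂(x,y)/∂(u,v) = | 2  -2 | = (2)(-1) - (-2)(-3) = -8.
                   | -3  -1 |

Its absolute value is |J| = 8 (the area scaling factor).

Substituting x = 2u - 2v, y = -3u - v into the integrand,

    7x^2 + 7y^2 → 91u^2 - 14u v + 35v^2,

so the integral becomes

    ∬_R (91u^2 - 14u v + 35v^2) · |J| du dv = ∫_0^1 ∫_0^3 (728u^2 - 112u v + 280v^2) dv du.

Inner (v): 2184u^2 - 504u + 2520.
Outer (u): 2996.

Therefore ∬_D (7x^2 + 7y^2) dx dy = 2996.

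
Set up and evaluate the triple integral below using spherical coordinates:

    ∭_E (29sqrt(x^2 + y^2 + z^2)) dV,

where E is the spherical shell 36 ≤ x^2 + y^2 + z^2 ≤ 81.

In spherical coordinates, x = ρ sin(φ) cos(θ), y = ρ sin(φ) sin(θ), z = ρ cos(φ), and dV = ρ^2 sin(φ) dρ dφ dθ.

The integrand becomes 29ρ, so

    ∭_E (29sqrt(x^2 + y^2 + z^2)) dV = ∫_{0}^{2π} ∫_{0}^{π} ∫_{6}^{9} (29ρ) · ρ^2 sin(φ) dρ dφ dθ.

Inner (ρ): 152685sin(φ)/4.
Middle (φ): 152685/2.
Outer (θ): 152685π.

Therefore the triple integral equals 152685π.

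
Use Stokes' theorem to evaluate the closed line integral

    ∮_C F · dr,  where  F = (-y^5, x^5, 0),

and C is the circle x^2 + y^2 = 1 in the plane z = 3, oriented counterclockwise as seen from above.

Let S be the flat disk x^2 + y^2 ≤ 1 in the plane z = 3, with upward unit normal n̂ = ẑ. By Stokes' theorem,

    ∮_C F · dr = ∬_S (∇ × F) · n̂ dS = ∬_D (curl F)_z dA,

where D is the disk x^2 + y^2 ≤ 1.

Compute the curl of F = (-y^5, x^5, 0):
    (∇ × F)_x = ∂F_z/∂y - ∂F_y/∂z = 0,
    (∇ × F)_y = ∂F_x/∂z - ∂F_z/∂x = 0,
    (∇ × F)_z = ∂F_y/∂x - ∂F_x/∂y = 5x^4 + 5y^4.

On z = 3, (curl F)_z = 5x^4 + 5y^4.

Convert to polar (x = r cos θ, y = r sin θ, dA = r dr dθ); the integrand becomes 5r^4(sin(θ)^4 + cos(θ)^4), so

    ∬_D (curl F)_z dA = ∫_0^{2π} ∫_0^{1} (5r^4(sin(θ)^4 + cos(θ)^4)) · r dr dθ.

Inner (r from 0 to 1): 5sin(θ)^4/6 + 5cos(θ)^4/6.
Outer (θ from 0 to 2π): 5π/4.

Therefore ∮_C F · dr = 5π/4.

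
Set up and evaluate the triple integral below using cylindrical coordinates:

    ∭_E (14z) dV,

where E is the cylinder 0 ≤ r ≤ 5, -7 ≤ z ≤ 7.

In cylindrical coordinates, x = r cos(θ), y = r sin(θ), z = z, and dV = r dr dθ dz.

The integrand becomes 14z, so

    ∭_E (14z) dV = ∫_{0}^{2π} ∫_{0}^{5} ∫_{-7}^{7} (14z) · r dz dr dθ.

Inner (z): 0.
Middle (r from 0 to 5): 0.
Outer (θ): 0.

Therefore the triple integral equals 0.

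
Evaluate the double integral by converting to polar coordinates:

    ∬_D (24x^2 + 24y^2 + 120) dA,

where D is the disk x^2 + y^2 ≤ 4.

The region D is 0 ≤ r ≤ 2, 0 ≤ θ ≤ 2π in polar coordinates, where x = r cos(θ), y = r sin(θ), and dA = r dr dθ.

Under the substitution, the integrand becomes 24r^2 + 120, so

    ∬_D (24x^2 + 24y^2 + 120) dA = ∫_{0}^{2π} ∫_{0}^{2} (24r^2 + 120) · r dr dθ.

Inner integral (in r): ∫_{0}^{2} (24r^2 + 120) · r dr = 336.

Outer integral (in θ): ∫_{0}^{2π} (336) dθ = 672π.

Therefore ∬_D (24x^2 + 24y^2 + 120) dA = 672π.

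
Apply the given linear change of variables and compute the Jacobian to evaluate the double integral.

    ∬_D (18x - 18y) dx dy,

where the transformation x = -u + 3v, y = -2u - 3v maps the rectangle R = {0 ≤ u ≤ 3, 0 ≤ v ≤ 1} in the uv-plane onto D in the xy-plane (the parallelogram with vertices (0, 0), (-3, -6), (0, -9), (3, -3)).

Compute the Jacobian determinant of (x, y) with respect to (u, v):

    ∂(x,y)/∂(u,v) = | -1  3 | = (-1)(-3) - (3)(-2) = 9.
                   | -2  -3 |

Its absolute value is |J| = 9 (the area scaling factor).

Substituting x = -u + 3v, y = -2u - 3v into the integrand,

    18x - 18y → 18u + 108v,

so the integral becomes

    ∬_R (18u + 108v) · |J| du dv = ∫_0^3 ∫_0^1 (162u + 972v) dv du.

Inner (v): 162u + 486.
Outer (u): 2187.

Therefore ∬_D (18x - 18y) dx dy = 2187.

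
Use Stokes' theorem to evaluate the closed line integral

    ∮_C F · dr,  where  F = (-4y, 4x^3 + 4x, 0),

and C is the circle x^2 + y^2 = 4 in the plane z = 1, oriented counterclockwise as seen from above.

Let S be the flat disk x^2 + y^2 ≤ 4 in the plane z = 1, with upward unit normal n̂ = ẑ. By Stokes' theorem,

    ∮_C F · dr = ∬_S (∇ × F) · n̂ dS = ∬_D (curl F)_z dA,

where D is the disk x^2 + y^2 ≤ 4.

Compute the curl of F = (-4y, 4x^3 + 4x, 0):
    (∇ × F)_x = ∂F_z/∂y - ∂F_y/∂z = 0,
    (∇ × F)_y = ∂F_x/∂z - ∂F_z/∂x = 0,
    (∇ × F)_z = ∂F_y/∂x - ∂F_x/∂y = 12x^2 + 8.

On z = 1, (curl F)_z = 12x^2 + 8.

Convert to polar (x = r cos θ, y = r sin θ, dA = r dr dθ); the integrand becomes 12r^2cos(θ)^2 + 8, so

    ∬_D (curl F)_z dA = ∫_0^{2π} ∫_0^{2} (12r^2cos(θ)^2 + 8) · r dr dθ.

Inner (r from 0 to 2): 48cos(θ)^2 + 16.
Outer (θ from 0 to 2π): 80π.

Therefore ∮_C F · dr = 80π.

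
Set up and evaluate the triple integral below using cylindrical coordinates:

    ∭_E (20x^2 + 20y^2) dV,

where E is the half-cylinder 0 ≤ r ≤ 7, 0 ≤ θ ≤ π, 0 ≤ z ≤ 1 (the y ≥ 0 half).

In cylindrical coordinates, x = r cos(θ), y = r sin(θ), z = z, and dV = r dr dθ dz.

The integrand becomes 20r^2, so

    ∭_E (20x^2 + 20y^2) dV = ∫_{0}^{π} ∫_{0}^{7} ∫_{0}^{1} (20r^2) · r dz dr dθ.

Inner (z): 20r^3.
Middle (r from 0 to 7): 12005.
Outer (θ): 12005π.

Therefore the triple integral equals 12005π.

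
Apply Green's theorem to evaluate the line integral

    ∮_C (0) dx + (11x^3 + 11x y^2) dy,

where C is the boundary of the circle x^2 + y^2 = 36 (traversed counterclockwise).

Green's theorem converts the closed line integral into a double integral over the enclosed region D:

    ∮_C P dx + Q dy = ∬_D (∂Q/∂x - ∂P/∂y) dA.

Here P = 0, Q = 11x^3 + 11x y^2, so

    ∂Q/∂x = 33x^2 + 11y^2,    ∂P/∂y = 0,
    ∂Q/∂x - ∂P/∂y = 33x^2 + 11y^2.

D is the region x^2 + y^2 ≤ 36. Evaluating the double integral:

In polar coordinates (x = r cos θ, y = r sin θ, dA = r dr dθ) the integrand becomes 11r^2(cos(2θ) + 2), so

    ∬_D (33x^2 + 11y^2) dA = ∫_0^{2π} ∫_0^{6} (11r^2(cos(2θ) + 2)) · r dr dθ.

Inner (r from 0 to 6): 3564cos(2θ) + 7128.
Outer (θ from 0 to 2π): 14256π.

Therefore ∮_C P dx + Q dy = 14256π.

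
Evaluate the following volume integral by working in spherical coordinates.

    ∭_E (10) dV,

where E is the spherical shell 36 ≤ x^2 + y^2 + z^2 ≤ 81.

In spherical coordinates, x = ρ sin(φ) cos(θ), y = ρ sin(φ) sin(θ), z = ρ cos(φ), and dV = ρ^2 sin(φ) dρ dφ dθ.

The integrand becomes 10, so

    ∭_E (10) dV = ∫_{0}^{2π} ∫_{0}^{π} ∫_{6}^{9} (10) · ρ^2 sin(φ) dρ dφ dθ.

Inner (ρ): 1710sin(φ).
Middle (φ): 3420.
Outer (θ): 6840π.

Therefore the triple integral equals 6840π.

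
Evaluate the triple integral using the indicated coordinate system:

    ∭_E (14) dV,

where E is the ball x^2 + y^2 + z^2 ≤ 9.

In spherical coordinates, x = ρ sin(φ) cos(θ), y = ρ sin(φ) sin(θ), z = ρ cos(φ), and dV = ρ^2 sin(φ) dρ dφ dθ.

The integrand becomes 14, so

    ∭_E (14) dV = ∫_{0}^{2π} ∫_{0}^{π} ∫_{0}^{3} (14) · ρ^2 sin(φ) dρ dφ dθ.

Inner (ρ): 126sin(φ).
Middle (φ): 252.
Outer (θ): 504π.

Therefore the triple integral equals 504π.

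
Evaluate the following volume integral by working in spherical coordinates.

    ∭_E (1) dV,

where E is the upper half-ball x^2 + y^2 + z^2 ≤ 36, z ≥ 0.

In spherical coordinates, x = ρ sin(φ) cos(θ), y = ρ sin(φ) sin(θ), z = ρ cos(φ), and dV = ρ^2 sin(φ) dρ dφ dθ.

The integrand becomes 1, so

    ∭_E (1) dV = ∫_{0}^{2π} ∫_{0}^{π/2} ∫_{0}^{6} (1) · ρ^2 sin(φ) dρ dφ dθ.

Inner (ρ): 72sin(φ).
Middle (φ): 72.
Outer (θ): 144π.

Therefore the triple integral equals 144π.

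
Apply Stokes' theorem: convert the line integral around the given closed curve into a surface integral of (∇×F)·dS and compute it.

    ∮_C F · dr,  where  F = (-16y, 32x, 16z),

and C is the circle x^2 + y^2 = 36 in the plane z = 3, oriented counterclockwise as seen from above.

Let S be the flat disk x^2 + y^2 ≤ 36 in the plane z = 3, with upward unit normal n̂ = ẑ. By Stokes' theorem,

    ∮_C F · dr = ∬_S (∇ × F) · n̂ dS = ∬_D (curl F)_z dA,

where D is the disk x^2 + y^2 ≤ 36.

Compute the curl of F = (-16y, 32x, 16z):
    (∇ × F)_x = ∂F_z/∂y - ∂F_y/∂z = 0,
    (∇ × F)_y = ∂F_x/∂z - ∂F_z/∂x = 0,
    (∇ × F)_z = ∂F_y/∂x - ∂F_x/∂y = 48.

On z = 3, (curl F)_z = 48.

Convert to polar (x = r cos θ, y = r sin θ, dA = r dr dθ); the integrand becomes 48, so

    ∬_D (curl F)_z dA = ∫_0^{2π} ∫_0^{6} (48) · r dr dθ.

Inner (r from 0 to 6): 864.
Outer (θ from 0 to 2π): 1728π.

Therefore ∮_C F · dr = 1728π.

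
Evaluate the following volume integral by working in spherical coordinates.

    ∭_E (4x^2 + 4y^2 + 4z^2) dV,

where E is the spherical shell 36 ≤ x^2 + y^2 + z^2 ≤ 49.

In spherical coordinates, x = ρ sin(φ) cos(θ), y = ρ sin(φ) sin(θ), z = ρ cos(φ), and dV = ρ^2 sin(φ) dρ dφ dθ.

The integrand becomes 4ρ^2, so

    ∭_E (4x^2 + 4y^2 + 4z^2) dV = ∫_{0}^{2π} ∫_{0}^{π} ∫_{6}^{7} (4ρ^2) · ρ^2 sin(φ) dρ dφ dθ.

Inner (ρ): 36124sin(φ)/5.
Middle (φ): 72248/5.
Outer (θ): 144496π/5.

Therefore the triple integral equals 144496π/5.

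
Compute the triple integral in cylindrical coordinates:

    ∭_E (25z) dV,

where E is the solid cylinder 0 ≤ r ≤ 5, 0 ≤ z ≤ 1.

In cylindrical coordinates, x = r cos(θ), y = r sin(θ), z = z, and dV = r dr dθ dz.

The integrand becomes 25z, so

    ∭_E (25z) dV = ∫_{0}^{2π} ∫_{0}^{5} ∫_{0}^{1} (25z) · r dz dr dθ.

Inner (z): 25r/2.
Middle (r from 0 to 5): 625/4.
Outer (θ): 625π/2.

Therefore the triple integral equals 625π/2.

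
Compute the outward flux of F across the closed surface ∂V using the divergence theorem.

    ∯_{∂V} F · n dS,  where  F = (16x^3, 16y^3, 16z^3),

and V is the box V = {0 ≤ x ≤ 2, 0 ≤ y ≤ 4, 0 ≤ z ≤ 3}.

By the divergence theorem,

    ∯_{∂V} F · n dS = ∭_V (∇ · F) dV.

Compute the divergence:
    ∇ · F = ∂F_x/∂x + ∂F_y/∂y + ∂F_z/∂z = 48x^2 + 48y^2 + 48z^2.

V is a rectangular box, so dV = dx dy dz with 0 ≤ x ≤ 2, 0 ≤ y ≤ 4, 0 ≤ z ≤ 3.

Integrate (48x^2 + 48y^2 + 48z^2) over V as an iterated integral:

    ∭_V (∇·F) dV = ∫_0^{2} ∫_0^{4} ∫_0^{3} (48x^2 + 48y^2 + 48z^2) dz dy dx.

Inner (z from 0 to 3): 144x^2 + 144y^2 + 432.
Middle (y from 0 to 4): 576x^2 + 4800.
Outer (x from 0 to 2): 11136.

Therefore ∯_{∂V} F · n dS = 11136.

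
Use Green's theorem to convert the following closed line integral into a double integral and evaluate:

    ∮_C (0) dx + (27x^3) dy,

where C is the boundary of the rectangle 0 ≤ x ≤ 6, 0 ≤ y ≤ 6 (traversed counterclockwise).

Green's theorem converts the closed line integral into a double integral over the enclosed region D:

    ∮_C P dx + Q dy = ∬_D (∂Q/∂x - ∂P/∂y) dA.

Here P = 0, Q = 27x^3, so

    ∂Q/∂x = 81x^2,    ∂P/∂y = 0,
    ∂Q/∂x - ∂P/∂y = 81x^2.

D is the region 0 ≤ x ≤ 6, 0 ≤ y ≤ 6. Evaluating the double integral:

    ∬_D (81x^2) dA = ∫_0^{6} ∫_0^{6} (81x^2) dy dx.

Inner (y from 0 to 6): 486x^2.
Outer (x from 0 to 6): 34992.

Therefore ∮_C P dx + Q dy = 34992.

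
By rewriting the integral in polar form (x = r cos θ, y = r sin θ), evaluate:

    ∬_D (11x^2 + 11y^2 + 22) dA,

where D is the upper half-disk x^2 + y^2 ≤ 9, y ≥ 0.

The region D is 0 ≤ r ≤ 3, 0 ≤ θ ≤ π in polar coordinates, where x = r cos(θ), y = r sin(θ), and dA = r dr dθ.

Under the substitution, the integrand becomes 11r^2 + 22, so

    ∬_D (11x^2 + 11y^2 + 22) dA = ∫_{0}^{π} ∫_{0}^{3} (11r^2 + 22) · r dr dθ.

Inner integral (in r): ∫_{0}^{3} (11r^2 + 22) · r dr = 1287/4.

Outer integral (in θ): ∫_{0}^{π} (1287/4) dθ = 1287π/4.

Therefore ∬_D (11x^2 + 11y^2 + 22) dA = 1287π/4.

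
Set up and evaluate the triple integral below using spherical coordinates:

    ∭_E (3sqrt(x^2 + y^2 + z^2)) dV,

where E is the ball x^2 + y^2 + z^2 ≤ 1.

In spherical coordinates, x = ρ sin(φ) cos(θ), y = ρ sin(φ) sin(θ), z = ρ cos(φ), and dV = ρ^2 sin(φ) dρ dφ dθ.

The integrand becomes 3ρ, so

    ∭_E (3sqrt(x^2 + y^2 + z^2)) dV = ∫_{0}^{2π} ∫_{0}^{π} ∫_{0}^{1} (3ρ) · ρ^2 sin(φ) dρ dφ dθ.

Inner (ρ): 3sin(φ)/4.
Middle (φ): 3/2.
Outer (θ): 3π.

Therefore the triple integral equals 3π.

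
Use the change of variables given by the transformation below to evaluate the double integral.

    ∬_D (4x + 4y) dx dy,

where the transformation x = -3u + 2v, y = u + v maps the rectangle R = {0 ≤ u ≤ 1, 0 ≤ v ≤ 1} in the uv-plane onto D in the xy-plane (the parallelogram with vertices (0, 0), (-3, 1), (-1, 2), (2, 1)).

Compute the Jacobian determinant of (x, y) with respect to (u, v):

    ∂(x,y)/∂(u,v) = | -3  2 | = (-3)(1) - (2)(1) = -5.
                   | 1  1 |

Its absolute value is |J| = 5 (the area scaling factor).

Substituting x = -3u + 2v, y = u + v into the integrand,

    4x + 4y → -8u + 12v,

so the integral becomes

    ∬_R (-8u + 12v) · |J| du dv = ∫_0^1 ∫_0^1 (-40u + 60v) dv du.

Inner (v): 30 - 40u.
Outer (u): 10.

Therefore ∬_D (4x + 4y) dx dy = 10.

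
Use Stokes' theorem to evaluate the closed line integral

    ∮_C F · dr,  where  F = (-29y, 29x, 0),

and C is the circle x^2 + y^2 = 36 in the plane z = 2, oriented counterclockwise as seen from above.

Let S be the flat disk x^2 + y^2 ≤ 36 in the plane z = 2, with upward unit normal n̂ = ẑ. By Stokes' theorem,

    ∮_C F · dr = ∬_S (∇ × F) · n̂ dS = ∬_D (curl F)_z dA,

where D is the disk x^2 + y^2 ≤ 36.

Compute the curl of F = (-29y, 29x, 0):
    (∇ × F)_x = ∂F_z/∂y - ∂F_y/∂z = 0,
    (∇ × F)_y = ∂F_x/∂z - ∂F_z/∂x = 0,
    (∇ × F)_z = ∂F_y/∂x - ∂F_x/∂y = 58.

On z = 2, (curl F)_z = 58.

Convert to polar (x = r cos θ, y = r sin θ, dA = r dr dθ); the integrand becomes 58, so

    ∬_D (curl F)_z dA = ∫_0^{2π} ∫_0^{6} (58) · r dr dθ.

Inner (r from 0 to 6): 1044.
Outer (θ from 0 to 2π): 2088π.

Therefore ∮_C F · dr = 2088π.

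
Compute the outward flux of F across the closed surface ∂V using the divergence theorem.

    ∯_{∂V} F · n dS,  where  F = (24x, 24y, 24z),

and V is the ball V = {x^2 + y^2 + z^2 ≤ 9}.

By the divergence theorem,

    ∯_{∂V} F · n dS = ∭_V (∇ · F) dV.

Compute the divergence:
    ∇ · F = ∂F_x/∂x + ∂F_y/∂y + ∂F_z/∂z = 24 + 24 + 24 = 72.

In spherical coordinates, x = ρ sin(φ) cos(θ), y = ρ sin(φ) sin(θ), z = ρ cos(φ), dV = ρ^2 sin(φ) dρ dφ dθ, with 0 ≤ ρ ≤ 3, 0 ≤ φ ≤ π, 0 ≤ θ ≤ 2π.

The integrand, after substitution and multiplying by the volume element, becomes (72) · ρ^2 sin(φ), so

    ∭_V (∇·F) dV = ∫_0^{2π} ∫_0^{π} ∫_0^{3} (72) · ρ^2 sin(φ) dρ dφ dθ.

Inner (ρ from 0 to 3): 648sin(φ).
Middle (φ from 0 to π): 1296.
Outer (θ from 0 to 2π): 2592π.

Therefore ∯_{∂V} F · n dS = 2592π.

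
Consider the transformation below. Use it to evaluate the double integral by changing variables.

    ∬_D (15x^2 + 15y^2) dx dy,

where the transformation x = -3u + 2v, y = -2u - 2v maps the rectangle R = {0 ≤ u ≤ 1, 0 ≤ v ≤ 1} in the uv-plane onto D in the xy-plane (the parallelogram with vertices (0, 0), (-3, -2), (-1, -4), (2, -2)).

Compute the Jacobian determinant of (x, y) with respect to (u, v):

    ∂(x,y)/∂(u,v) = | -3  2 | = (-3)(-2) - (2)(-2) = 10.
                   | -2  -2 |

Its absolute value is |J| = 10 (the area scaling factor).

Substituting x = -3u + 2v, y = -2u - 2v into the integrand,

    15x^2 + 15y^2 → 195u^2 - 60u v + 120v^2,

so the integral becomes

    ∬_R (195u^2 - 60u v + 120v^2) · |J| du dv = ∫_0^1 ∫_0^1 (1950u^2 - 600u v + 1200v^2) dv du.

Inner (v): 1950u^2 - 300u + 400.
Outer (u): 900.

Therefore ∬_D (15x^2 + 15y^2) dx dy = 900.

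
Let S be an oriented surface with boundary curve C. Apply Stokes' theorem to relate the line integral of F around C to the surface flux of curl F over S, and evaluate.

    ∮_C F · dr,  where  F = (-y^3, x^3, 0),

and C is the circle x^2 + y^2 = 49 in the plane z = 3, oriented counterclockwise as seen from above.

Let S be the flat disk x^2 + y^2 ≤ 49 in the plane z = 3, with upward unit normal n̂ = ẑ. By Stokes' theorem,

    ∮_C F · dr = ∬_S (∇ × F) · n̂ dS = ∬_D (curl F)_z dA,

where D is the disk x^2 + y^2 ≤ 49.

Compute the curl of F = (-y^3, x^3, 0):
    (∇ × F)_x = ∂F_z/∂y - ∂F_y/∂z = 0,
    (∇ × F)_y = ∂F_x/∂z - ∂F_z/∂x = 0,
    (∇ × F)_z = ∂F_y/∂x - ∂F_x/∂y = 3x^2 + 3y^2.

On z = 3, (curl F)_z = 3x^2 + 3y^2.

Convert to polar (x = r cos θ, y = r sin θ, dA = r dr dθ); the integrand becomes 3r^2, so

    ∬_D (curl F)_z dA = ∫_0^{2π} ∫_0^{7} (3r^2) · r dr dθ.

Inner (r from 0 to 7): 7203/4.
Outer (θ from 0 to 2π): 7203π/2.

Therefore ∮_C F · dr = 7203π/2.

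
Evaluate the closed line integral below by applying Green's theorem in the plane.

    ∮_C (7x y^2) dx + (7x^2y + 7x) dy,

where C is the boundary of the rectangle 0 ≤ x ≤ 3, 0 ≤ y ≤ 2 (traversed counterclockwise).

Green's theorem converts the closed line integral into a double integral over the enclosed region D:

    ∮_C P dx + Q dy = ∬_D (∂Q/∂x - ∂P/∂y) dA.

Here P = 7x y^2, Q = 7x^2y + 7x, so

    ∂Q/∂x = 14x y + 7,    ∂P/∂y = 14x y,
    ∂Q/∂x - ∂P/∂y = 7.

D is the region 0 ≤ x ≤ 3, 0 ≤ y ≤ 2. Evaluating the double integral:

    ∬_D (7) dA = ∫_0^{3} ∫_0^{2} (7) dy dx.

Inner (y from 0 to 2): 14.
Outer (x from 0 to 3): 42.

Therefore ∮_C P dx + Q dy = 42.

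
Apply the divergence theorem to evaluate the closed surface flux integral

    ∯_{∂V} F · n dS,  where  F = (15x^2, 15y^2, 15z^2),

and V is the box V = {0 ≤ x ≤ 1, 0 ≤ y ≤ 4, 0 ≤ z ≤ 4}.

By the divergence theorem,

    ∯_{∂V} F · n dS = ∭_V (∇ · F) dV.

Compute the divergence:
    ∇ · F = ∂F_x/∂x + ∂F_y/∂y + ∂F_z/∂z = 30x + 30y + 30z.

V is a rectangular box, so dV = dx dy dz with 0 ≤ x ≤ 1, 0 ≤ y ≤ 4, 0 ≤ z ≤ 4.

Integrate (30x + 30y + 30z) over V as an iterated integral:

    ∭_V (∇·F) dV = ∫_0^{1} ∫_0^{4} ∫_0^{4} (30x + 30y + 30z) dz dy dx.

Inner (z from 0 to 4): 120x + 120y + 240.
Middle (y from 0 to 4): 480x + 1920.
Outer (x from 0 to 1): 2160.

Therefore ∯_{∂V} F · n dS = 2160.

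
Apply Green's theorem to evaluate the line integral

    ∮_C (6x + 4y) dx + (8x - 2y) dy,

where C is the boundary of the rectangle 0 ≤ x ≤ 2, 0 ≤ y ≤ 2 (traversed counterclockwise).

Green's theorem converts the closed line integral into a double integral over the enclosed region D:

    ∮_C P dx + Q dy = ∬_D (∂Q/∂x - ∂P/∂y) dA.

Here P = 6x + 4y, Q = 8x - 2y, so

    ∂Q/∂x = 8,    ∂P/∂y = 4,
    ∂Q/∂x - ∂P/∂y = 4.

D is the region 0 ≤ x ≤ 2, 0 ≤ y ≤ 2. Evaluating the double integral:

    ∬_D (4) dA = ∫_0^{2} ∫_0^{2} (4) dy dx.

Inner (y from 0 to 2): 8.
Outer (x from 0 to 2): 16.

Therefore ∮_C P dx + Q dy = 16.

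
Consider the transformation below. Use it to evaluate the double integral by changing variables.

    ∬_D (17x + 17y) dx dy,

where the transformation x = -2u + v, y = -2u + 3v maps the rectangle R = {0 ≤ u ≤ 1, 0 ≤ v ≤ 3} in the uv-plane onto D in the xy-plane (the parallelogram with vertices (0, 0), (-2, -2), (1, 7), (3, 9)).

Compute the Jacobian determinant of (x, y) with respect to (u, v):

    ∂(x,y)/∂(u,v) = | -2  1 | = (-2)(3) - (1)(-2) = -4.
                   | -2  3 |

Its absolute value is |J| = 4 (the area scaling factor).

Substituting x = -2u + v, y = -2u + 3v into the integrand,

    17x + 17y → -68u + 68v,

so the integral becomes

    ∬_R (-68u + 68v) · |J| du dv = ∫_0^1 ∫_0^3 (-272u + 272v) dv du.

Inner (v): 1224 - 816u.
Outer (u): 816.

Therefore ∬_D (17x + 17y) dx dy = 816.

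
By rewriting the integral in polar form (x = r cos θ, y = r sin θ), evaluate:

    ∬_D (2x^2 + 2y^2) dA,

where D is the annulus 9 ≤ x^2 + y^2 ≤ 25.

The region D is 3 ≤ r ≤ 5, 0 ≤ θ ≤ 2π in polar coordinates, where x = r cos(θ), y = r sin(θ), and dA = r dr dθ.

Under the substitution, the integrand becomes 2r^2, so

    ∬_D (2x^2 + 2y^2) dA = ∫_{0}^{2π} ∫_{3}^{5} (2r^2) · r dr dθ.

Inner integral (in r): ∫_{3}^{5} (2r^2) · r dr = 272.

Outer integral (in θ): ∫_{0}^{2π} (272) dθ = 544π.

Therefore ∬_D (2x^2 + 2y^2) dA = 544π.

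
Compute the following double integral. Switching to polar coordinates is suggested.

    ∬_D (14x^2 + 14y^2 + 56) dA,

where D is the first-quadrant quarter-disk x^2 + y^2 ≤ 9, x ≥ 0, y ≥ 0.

The region D is 0 ≤ r ≤ 3, 0 ≤ θ ≤ π/2 in polar coordinates, where x = r cos(θ), y = r sin(θ), and dA = r dr dθ.

Under the substitution, the integrand becomes 14r^2 + 56, so

    ∬_D (14x^2 + 14y^2 + 56) dA = ∫_{0}^{π/2} ∫_{0}^{3} (14r^2 + 56) · r dr dθ.

Inner integral (in r): ∫_{0}^{3} (14r^2 + 56) · r dr = 1071/2.

Outer integral (in θ): ∫_{0}^{π/2} (1071/2) dθ = 1071π/4.

Therefore ∬_D (14x^2 + 14y^2 + 56) dA = 1071π/4.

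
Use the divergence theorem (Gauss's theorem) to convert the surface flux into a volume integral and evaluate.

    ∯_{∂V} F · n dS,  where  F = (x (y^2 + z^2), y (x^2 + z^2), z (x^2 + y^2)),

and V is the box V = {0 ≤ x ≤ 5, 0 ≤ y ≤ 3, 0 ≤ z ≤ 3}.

By the divergence theorem,

    ∯_{∂V} F · n dS = ∭_V (∇ · F) dV.

Compute the divergence:
    ∇ · F = ∂F_x/∂x + ∂F_y/∂y + ∂F_z/∂z = y^2 + z^2 + x^2 + z^2 + x^2 + y^2 = 2x^2 + 2y^2 + 2z^2.

V is a rectangular box, so dV = dx dy dz with 0 ≤ x ≤ 5, 0 ≤ y ≤ 3, 0 ≤ z ≤ 3.

Integrate (2x^2 + 2y^2 + 2z^2) over V as an iterated integral:

    ∭_V (∇·F) dV = ∫_0^{5} ∫_0^{3} ∫_0^{3} (2x^2 + 2y^2 + 2z^2) dz dy dx.

Inner (z from 0 to 3): 6x^2 + 6y^2 + 18.
Middle (y from 0 to 3): 18x^2 + 108.
Outer (x from 0 to 5): 1290.

Therefore ∯_{∂V} F · n dS = 1290.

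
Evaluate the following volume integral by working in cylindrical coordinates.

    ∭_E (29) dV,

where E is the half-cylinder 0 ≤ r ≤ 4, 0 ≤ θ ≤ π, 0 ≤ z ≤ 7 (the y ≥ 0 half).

In cylindrical coordinates, x = r cos(θ), y = r sin(θ), z = z, and dV = r dr dθ dz.

The integrand becomes 29, so

    ∭_E (29) dV = ∫_{0}^{π} ∫_{0}^{4} ∫_{0}^{7} (29) · r dz dr dθ.

Inner (z): 203r.
Middle (r from 0 to 4): 1624.
Outer (θ): 1624π.

Therefore the triple integral equals 1624π.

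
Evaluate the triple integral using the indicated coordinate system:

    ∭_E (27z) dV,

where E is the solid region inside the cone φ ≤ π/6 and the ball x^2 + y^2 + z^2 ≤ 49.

In spherical coordinates, x = ρ sin(φ) cos(θ), y = ρ sin(φ) sin(θ), z = ρ cos(φ), and dV = ρ^2 sin(φ) dρ dφ dθ.

The integrand becomes 27ρ cos(φ), so

    ∭_E (27z) dV = ∫_{0}^{2π} ∫_{0}^{π/6} ∫_{0}^{7} (27ρ cos(φ)) · ρ^2 sin(φ) dρ dφ dθ.

Inner (ρ): 64827sin(2φ)/8.
Middle (φ): 64827/32.
Outer (θ): 64827π/16.

Therefore the triple integral equals 64827π/16.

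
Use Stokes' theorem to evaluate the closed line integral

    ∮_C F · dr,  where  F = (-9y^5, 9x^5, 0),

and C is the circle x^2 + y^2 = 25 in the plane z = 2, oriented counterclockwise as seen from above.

Let S be the flat disk x^2 + y^2 ≤ 25 in the plane z = 2, with upward unit normal n̂ = ẑ. By Stokes' theorem,

    ∮_C F · dr = ∬_S (∇ × F) · n̂ dS = ∬_D (curl F)_z dA,

where D is the disk x^2 + y^2 ≤ 25.

Compute the curl of F = (-9y^5, 9x^5, 0):
    (∇ × F)_x = ∂F_z/∂y - ∂F_y/∂z = 0,
    (∇ × F)_y = ∂F_x/∂z - ∂F_z/∂x = 0,
    (∇ × F)_z = ∂F_y/∂x - ∂F_x/∂y = 45x^4 + 45y^4.

On z = 2, (curl F)_z = 45x^4 + 45y^4.

Convert to polar (x = r cos θ, y = r sin θ, dA = r dr dθ); the integrand becomes 45r^4(sin(θ)^4 + cos(θ)^4), so

    ∬_D (curl F)_z dA = ∫_0^{2π} ∫_0^{5} (45r^4(sin(θ)^4 + cos(θ)^4)) · r dr dθ.

Inner (r from 0 to 5): 234375sin(θ)^4/2 + 234375cos(θ)^4/2.
Outer (θ from 0 to 2π): 703125π/4.

Therefore ∮_C F · dr = 703125π/4.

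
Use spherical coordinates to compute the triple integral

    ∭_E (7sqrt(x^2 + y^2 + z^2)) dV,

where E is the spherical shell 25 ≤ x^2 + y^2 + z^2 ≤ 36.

In spherical coordinates, x = ρ sin(φ) cos(θ), y = ρ sin(φ) sin(θ), z = ρ cos(φ), and dV = ρ^2 sin(φ) dρ dφ dθ.

The integrand becomes 7ρ, so

    ∭_E (7sqrt(x^2 + y^2 + z^2)) dV = ∫_{0}^{2π} ∫_{0}^{π} ∫_{5}^{6} (7ρ) · ρ^2 sin(φ) dρ dφ dθ.

Inner (ρ): 4697sin(φ)/4.
Middle (φ): 4697/2.
Outer (θ): 4697π.

Therefore the triple integral equals 4697π.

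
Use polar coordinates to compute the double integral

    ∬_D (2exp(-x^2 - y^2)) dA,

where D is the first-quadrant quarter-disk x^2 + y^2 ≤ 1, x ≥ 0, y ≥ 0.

The region D is 0 ≤ r ≤ 1, 0 ≤ θ ≤ π/2 in polar coordinates, where x = r cos(θ), y = r sin(θ), and dA = r dr dθ.

Under the substitution, the integrand becomes 2exp(-r^2), so

    ∬_D (2exp(-x^2 - y^2)) dA = ∫_{0}^{π/2} ∫_{0}^{1} (2exp(-r^2)) · r dr dθ.

Inner integral (in r): ∫_{0}^{1} (2exp(-r^2)) · r dr = 1 - exp(-1).

Outer integral (in θ): ∫_{0}^{π/2} (1 - exp(-1)) dθ = -π exp(-1)/2 + π/2.

Therefore ∬_D (2exp(-x^2 - y^2)) dA = -π exp(-1)/2 + π/2.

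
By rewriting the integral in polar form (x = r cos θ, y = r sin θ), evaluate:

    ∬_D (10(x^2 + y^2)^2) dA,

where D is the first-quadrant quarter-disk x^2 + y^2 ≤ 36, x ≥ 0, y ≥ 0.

The region D is 0 ≤ r ≤ 6, 0 ≤ θ ≤ π/2 in polar coordinates, where x = r cos(θ), y = r sin(θ), and dA = r dr dθ.

Under the substitution, the integrand becomes 10r^4, so

    ∬_D (10(x^2 + y^2)^2) dA = ∫_{0}^{π/2} ∫_{0}^{6} (10r^4) · r dr dθ.

Inner integral (in r): ∫_{0}^{6} (10r^4) · r dr = 77760.

Outer integral (in θ): ∫_{0}^{π/2} (77760) dθ = 38880π.

Therefore ∬_D (10(x^2 + y^2)^2) dA = 38880π.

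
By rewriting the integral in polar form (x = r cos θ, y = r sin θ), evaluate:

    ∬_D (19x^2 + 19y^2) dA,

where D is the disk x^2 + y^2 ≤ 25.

The region D is 0 ≤ r ≤ 5, 0 ≤ θ ≤ 2π in polar coordinates, where x = r cos(θ), y = r sin(θ), and dA = r dr dθ.

Under the substitution, the integrand becomes 19r^2, so

    ∬_D (19x^2 + 19y^2) dA = ∫_{0}^{2π} ∫_{0}^{5} (19r^2) · r dr dθ.

Inner integral (in r): ∫_{0}^{5} (19r^2) · r dr = 11875/4.

Outer integral (in θ): ∫_{0}^{2π} (11875/4) dθ = 11875π/2.

Therefore ∬_D (19x^2 + 19y^2) dA = 11875π/2.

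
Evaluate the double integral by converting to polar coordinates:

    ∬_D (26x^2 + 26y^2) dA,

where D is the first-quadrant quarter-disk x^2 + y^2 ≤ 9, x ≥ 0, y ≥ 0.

The region D is 0 ≤ r ≤ 3, 0 ≤ θ ≤ π/2 in polar coordinates, where x = r cos(θ), y = r sin(θ), and dA = r dr dθ.

Under the substitution, the integrand becomes 26r^2, so

    ∬_D (26x^2 + 26y^2) dA = ∫_{0}^{π/2} ∫_{0}^{3} (26r^2) · r dr dθ.

Inner integral (in r): ∫_{0}^{3} (26r^2) · r dr = 1053/2.

Outer integral (in θ): ∫_{0}^{π/2} (1053/2) dθ = 1053π/4.

Therefore ∬_D (26x^2 + 26y^2) dA = 1053π/4.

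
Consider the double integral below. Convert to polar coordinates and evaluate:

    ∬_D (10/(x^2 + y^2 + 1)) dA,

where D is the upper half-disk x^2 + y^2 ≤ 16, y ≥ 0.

The region D is 0 ≤ r ≤ 4, 0 ≤ θ ≤ π in polar coordinates, where x = r cos(θ), y = r sin(θ), and dA = r dr dθ.

Under the substitution, the integrand becomes 10/(r^2 + 1), so

    ∬_D (10/(x^2 + y^2 + 1)) dA = ∫_{0}^{π} ∫_{0}^{4} (10/(r^2 + 1)) · r dr dθ.

Inner integral (in r): ∫_{0}^{4} (10/(r^2 + 1)) · r dr = log(1419857).

Outer integral (in θ): ∫_{0}^{π} (log(1419857)) dθ = log(1419857^π).

Therefore ∬_D (10/(x^2 + y^2 + 1)) dA = log(1419857^π).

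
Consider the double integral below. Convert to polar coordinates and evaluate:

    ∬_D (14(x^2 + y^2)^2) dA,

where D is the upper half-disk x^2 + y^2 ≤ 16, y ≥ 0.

The region D is 0 ≤ r ≤ 4, 0 ≤ θ ≤ π in polar coordinates, where x = r cos(θ), y = r sin(θ), and dA = r dr dθ.

Under the substitution, the integrand becomes 14r^4, so

    ∬_D (14(x^2 + y^2)^2) dA = ∫_{0}^{π} ∫_{0}^{4} (14r^4) · r dr dθ.

Inner integral (in r): ∫_{0}^{4} (14r^4) · r dr = 28672/3.

Outer integral (in θ): ∫_{0}^{π} (28672/3) dθ = 28672π/3.

Therefore ∬_D (14(x^2 + y^2)^2) dA = 28672π/3.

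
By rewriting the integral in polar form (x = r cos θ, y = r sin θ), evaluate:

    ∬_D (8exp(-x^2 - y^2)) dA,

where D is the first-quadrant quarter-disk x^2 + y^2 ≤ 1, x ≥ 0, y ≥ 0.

The region D is 0 ≤ r ≤ 1, 0 ≤ θ ≤ π/2 in polar coordinates, where x = r cos(θ), y = r sin(θ), and dA = r dr dθ.

Under the substitution, the integrand becomes 8exp(-r^2), so

    ∬_D (8exp(-x^2 - y^2)) dA = ∫_{0}^{π/2} ∫_{0}^{1} (8exp(-r^2)) · r dr dθ.

Inner integral (in r): ∫_{0}^{1} (8exp(-r^2)) · r dr = 4 - 4exp(-1).

Outer integral (in θ): ∫_{0}^{π/2} (4 - 4exp(-1)) dθ = -2π exp(-1) + 2π.

Therefore ∬_D (8exp(-x^2 - y^2)) dA = -2π exp(-1) + 2π.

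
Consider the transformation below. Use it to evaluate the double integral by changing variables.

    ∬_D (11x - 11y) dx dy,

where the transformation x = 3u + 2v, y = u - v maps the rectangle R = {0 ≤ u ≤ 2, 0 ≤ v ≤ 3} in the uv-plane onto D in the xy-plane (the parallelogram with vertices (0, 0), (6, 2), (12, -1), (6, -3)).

Compute the Jacobian determinant of (x, y) with respect to (u, v):

    ∂(x,y)/∂(u,v) = | 3  2 | = (3)(-1) - (2)(1) = -5.
                   | 1  -1 |

Its absolute value is |J| = 5 (the area scaling factor).

Substituting x = 3u + 2v, y = u - v into the integrand,

    11x - 11y → 22u + 33v,

so the integral becomes

    ∬_R (22u + 33v) · |J| du dv = ∫_0^2 ∫_0^3 (110u + 165v) dv du.

Inner (v): 330u + 1485/2.
Outer (u): 2145.

Therefore ∬_D (11x - 11y) dx dy = 2145.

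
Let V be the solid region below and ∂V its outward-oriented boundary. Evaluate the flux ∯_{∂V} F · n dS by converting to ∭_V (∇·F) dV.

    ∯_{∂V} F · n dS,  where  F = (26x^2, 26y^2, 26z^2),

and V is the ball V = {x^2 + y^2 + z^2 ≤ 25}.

By the divergence theorem,

    ∯_{∂V} F · n dS = ∭_V (∇ · F) dV.

Compute the divergence:
    ∇ · F = ∂F_x/∂x + ∂F_y/∂y + ∂F_z/∂z = 52x + 52y + 52z.

In spherical coordinates, x = ρ sin(φ) cos(θ), y = ρ sin(φ) sin(θ), z = ρ cos(φ), dV = ρ^2 sin(φ) dρ dφ dθ, with 0 ≤ ρ ≤ 5, 0 ≤ φ ≤ π, 0 ≤ θ ≤ 2π.

The integrand, after substitution and multiplying by the volume element, becomes (52ρ (sqrt(2)sin(φ)sin(θ + π/4) + cos(φ))) · ρ^2 sin(φ), so

    ∭_V (∇·F) dV = ∫_0^{2π} ∫_0^{π} ∫_0^{5} (52ρ (sqrt(2)sin(φ)sin(θ + π/4) + cos(φ))) · ρ^2 sin(φ) dρ dφ dθ.

Inner (ρ from 0 to 5): 8125(sqrt(2)sin(φ)sin(θ + π/4) + cos(φ))sin(φ).
Middle (φ from 0 to π): 8125sqrt(2)π sin(θ + π/4)/2.
Outer (θ from 0 to 2π): 0.

Therefore ∯_{∂V} F · n dS = 0.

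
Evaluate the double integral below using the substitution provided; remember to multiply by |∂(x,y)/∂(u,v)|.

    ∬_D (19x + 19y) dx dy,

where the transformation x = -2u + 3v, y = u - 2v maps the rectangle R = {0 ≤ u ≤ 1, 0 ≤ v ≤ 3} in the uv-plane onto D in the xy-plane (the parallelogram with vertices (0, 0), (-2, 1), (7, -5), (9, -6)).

Compute the Jacobian determinant of (x, y) with respect to (u, v):

    ∂(x,y)/∂(u,v) = | -2  3 | = (-2)(-2) - (3)(1) = 1.
                   | 1  -2 |

Its absolute value is |J| = 1 (the area scaling factor).

Substituting x = -2u + 3v, y = u - 2v into the integrand,

    19x + 19y → -19u + 19v,

so the integral becomes

    ∬_R (-19u + 19v) · |J| du dv = ∫_0^1 ∫_0^3 (-19u + 19v) dv du.

Inner (v): 171/2 - 57u.
Outer (u): 57.

Therefore ∬_D (19x + 19y) dx dy = 57.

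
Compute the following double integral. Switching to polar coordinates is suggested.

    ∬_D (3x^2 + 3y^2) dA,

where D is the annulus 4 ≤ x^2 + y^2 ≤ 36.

The region D is 2 ≤ r ≤ 6, 0 ≤ θ ≤ 2π in polar coordinates, where x = r cos(θ), y = r sin(θ), and dA = r dr dθ.

Under the substitution, the integrand becomes 3r^2, so

    ∬_D (3x^2 + 3y^2) dA = ∫_{0}^{2π} ∫_{2}^{6} (3r^2) · r dr dθ.

Inner integral (in r): ∫_{2}^{6} (3r^2) · r dr = 960.

Outer integral (in θ): ∫_{0}^{2π} (960) dθ = 1920π.

Therefore ∬_D (3x^2 + 3y^2) dA = 1920π.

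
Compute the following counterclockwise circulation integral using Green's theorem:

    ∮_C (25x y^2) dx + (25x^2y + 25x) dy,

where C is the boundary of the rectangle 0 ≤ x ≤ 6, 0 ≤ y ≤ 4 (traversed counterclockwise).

Green's theorem converts the closed line integral into a double integral over the enclosed region D:

    ∮_C P dx + Q dy = ∬_D (∂Q/∂x - ∂P/∂y) dA.

Here P = 25x y^2, Q = 25x^2y + 25x, so

    ∂Q/∂x = 50x y + 25,    ∂P/∂y = 50x y,
    ∂Q/∂x - ∂P/∂y = 25.

D is the region 0 ≤ x ≤ 6, 0 ≤ y ≤ 4. Evaluating the double integral:

    ∬_D (25) dA = ∫_0^{6} ∫_0^{4} (25) dy dx.

Inner (y from 0 to 4): 100.
Outer (x from 0 to 6): 600.

Therefore ∮_C P dx + Q dy = 600.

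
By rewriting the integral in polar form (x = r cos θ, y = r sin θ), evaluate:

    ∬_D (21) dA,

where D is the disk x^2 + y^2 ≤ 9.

The region D is 0 ≤ r ≤ 3, 0 ≤ θ ≤ 2π in polar coordinates, where x = r cos(θ), y = r sin(θ), and dA = r dr dθ.

Under the substitution, the integrand becomes 21, so

    ∬_D (21) dA = ∫_{0}^{2π} ∫_{0}^{3} (21) · r dr dθ.

Inner integral (in r): ∫_{0}^{3} (21) · r dr = 189/2.

Outer integral (in θ): ∫_{0}^{2π} (189/2) dθ = 189π.

Therefore ∬_D (21) dA = 189π.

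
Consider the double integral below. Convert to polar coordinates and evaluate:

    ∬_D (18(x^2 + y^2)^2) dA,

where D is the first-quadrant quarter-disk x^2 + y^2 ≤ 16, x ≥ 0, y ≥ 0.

The region D is 0 ≤ r ≤ 4, 0 ≤ θ ≤ π/2 in polar coordinates, where x = r cos(θ), y = r sin(θ), and dA = r dr dθ.

Under the substitution, the integrand becomes 18r^4, so

    ∬_D (18(x^2 + y^2)^2) dA = ∫_{0}^{π/2} ∫_{0}^{4} (18r^4) · r dr dθ.

Inner integral (in r): ∫_{0}^{4} (18r^4) · r dr = 12288.

Outer integral (in θ): ∫_{0}^{π/2} (12288) dθ = 6144π.

Therefore ∬_D (18(x^2 + y^2)^2) dA = 6144π.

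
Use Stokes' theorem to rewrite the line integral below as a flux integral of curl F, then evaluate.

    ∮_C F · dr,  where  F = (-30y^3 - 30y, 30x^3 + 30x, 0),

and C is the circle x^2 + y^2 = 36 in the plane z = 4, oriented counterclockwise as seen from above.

Let S be the flat disk x^2 + y^2 ≤ 36 in the plane z = 4, with upward unit normal n̂ = ẑ. By Stokes' theorem,

    ∮_C F · dr = ∬_S (∇ × F) · n̂ dS = ∬_D (curl F)_z dA,

where D is the disk x^2 + y^2 ≤ 36.

Compute the curl of F = (-30y^3 - 30y, 30x^3 + 30x, 0):
    (∇ × F)_x = ∂F_z/∂y - ∂F_y/∂z = 0,
    (∇ × F)_y = ∂F_x/∂z - ∂F_z/∂x = 0,
    (∇ × F)_z = ∂F_y/∂x - ∂F_x/∂y = 90x^2 + 90y^2 + 60.

On z = 4, (curl F)_z = 90x^2 + 90y^2 + 60.

Convert to polar (x = r cos θ, y = r sin θ, dA = r dr dθ); the integrand becomes 90r^2 + 60, so

    ∬_D (curl F)_z dA = ∫_0^{2π} ∫_0^{6} (90r^2 + 60) · r dr dθ.

Inner (r from 0 to 6): 30240.
Outer (θ from 0 to 2π): 60480π.

Therefore ∮_C F · dr = 60480π.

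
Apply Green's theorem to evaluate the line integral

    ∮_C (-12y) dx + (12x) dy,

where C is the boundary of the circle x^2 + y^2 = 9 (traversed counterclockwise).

Green's theorem converts the closed line integral into a double integral over the enclosed region D:

    ∮_C P dx + Q dy = ∬_D (∂Q/∂x - ∂P/∂y) dA.

Here P = -12y, Q = 12x, so

    ∂Q/∂x = 12,    ∂P/∂y = -12,
    ∂Q/∂x - ∂P/∂y = 24.

D is the region x^2 + y^2 ≤ 9. Evaluating the double integral:

In polar coordinates (x = r cos θ, y = r sin θ, dA = r dr dθ) the integrand becomes 24, so

    ∬_D (24) dA = ∫_0^{2π} ∫_0^{3} (24) · r dr dθ.

Inner (r from 0 to 3): 108.
Outer (θ from 0 to 2π): 216π.

Therefore ∮_C P dx + Q dy = 216π.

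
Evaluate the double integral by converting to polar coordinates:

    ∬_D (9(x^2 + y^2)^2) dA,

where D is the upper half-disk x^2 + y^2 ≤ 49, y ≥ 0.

The region D is 0 ≤ r ≤ 7, 0 ≤ θ ≤ π in polar coordinates, where x = r cos(θ), y = r sin(θ), and dA = r dr dθ.

Under the substitution, the integrand becomes 9r^4, so

    ∬_D (9(x^2 + y^2)^2) dA = ∫_{0}^{π} ∫_{0}^{7} (9r^4) · r dr dθ.

Inner integral (in r): ∫_{0}^{7} (9r^4) · r dr = 352947/2.

Outer integral (in θ): ∫_{0}^{π} (352947/2) dθ = 352947π/2.

Therefore ∬_D (9(x^2 + y^2)^2) dA = 352947π/2.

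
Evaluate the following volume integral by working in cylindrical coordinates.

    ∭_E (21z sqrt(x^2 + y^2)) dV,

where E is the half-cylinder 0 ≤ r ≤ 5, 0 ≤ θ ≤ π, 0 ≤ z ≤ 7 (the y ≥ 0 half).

In cylindrical coordinates, x = r cos(θ), y = r sin(θ), z = z, and dV = r dr dθ dz.

The integrand becomes 21r z, so

    ∭_E (21z sqrt(x^2 + y^2)) dV = ∫_{0}^{π} ∫_{0}^{5} ∫_{0}^{7} (21r z) · r dz dr dθ.

Inner (z): 1029r^2/2.
Middle (r from 0 to 5): 42875/2.
Outer (θ): 42875π/2.

Therefore the triple integral equals 42875π/2.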